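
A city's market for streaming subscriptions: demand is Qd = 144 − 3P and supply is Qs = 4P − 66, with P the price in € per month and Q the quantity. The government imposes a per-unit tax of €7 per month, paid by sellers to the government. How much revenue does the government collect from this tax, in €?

Before the tax: set 144 − 3P = 4P − 66 → P* = €30, Q* = 54.
With the tax collected from sellers, supply shifts: Qs = 4(P − 7) − 66.
Solving gives Q = 42 with buyers paying €34 and sellers receiving €27 (the €7 wedge).
Revenue = t · Q = 7 · 42 = €294.

Tax revenue = €294.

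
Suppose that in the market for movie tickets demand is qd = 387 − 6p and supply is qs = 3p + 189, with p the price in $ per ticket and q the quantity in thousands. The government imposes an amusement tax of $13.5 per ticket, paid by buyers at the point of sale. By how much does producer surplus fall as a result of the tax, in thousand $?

Before the tax: set 387 − 6p = 3p + 189 → p* = $22, q* = 255.
With the tax collected from buyers, demand (in seller-price terms) shifts: qd = 387 − 6(p + 13.5).
Solving gives q = 228 with buyers paying $26.5 and sellers receiving $13 (the $13.5 wedge).
ΔPS is the trapezoid between Q = 228 and Q = 255 of height $9: ½ · (255 + 228) · 9 = $2173.5.

Producer surplus falls by $2173.5 thousand.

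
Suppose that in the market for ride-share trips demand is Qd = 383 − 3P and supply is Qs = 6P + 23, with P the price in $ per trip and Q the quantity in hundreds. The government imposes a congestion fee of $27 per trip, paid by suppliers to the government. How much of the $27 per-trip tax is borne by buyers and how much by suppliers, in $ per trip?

Buyers bear $18 per trip; suppliers bear $9 per trip.

Before the tax: set 383 − 3P = 6P + 23 → P* = $40, Q* = 263.
With the tax collected from suppliers, supply shifts: Qs = 6(P − 27) + 23.
Solving gives Q = 209 with buyers paying $58 and suppliers receiving $31 (the $27 wedge).
Burden on buyers: $18; on suppliers: $9. (They sum to $27.)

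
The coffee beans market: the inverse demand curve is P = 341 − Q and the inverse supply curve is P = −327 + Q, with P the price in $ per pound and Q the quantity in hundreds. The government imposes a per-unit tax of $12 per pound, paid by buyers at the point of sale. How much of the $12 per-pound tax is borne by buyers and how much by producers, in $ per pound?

Buyers bear $6 per pound; producers bear $6 per pound.

Rewrite in direct form: Qd = 341 − P and Qs = P + 327.
Without the tax, 341 − P = P + 327 gives 2P = 14, so P* = $7 and Q* = 334.
With the tax collected from buyers, demand (in seller-price terms) shifts: Qd = 341 − (P + 12).
Solving gives Q = 328 with buyers paying $13 and producers receiving $1 (the $12 wedge).
Burden on buyers: $6; on producers: $6. (They sum to $12.)
The less price-elastic side of the market bears the larger share of a per-unit tax.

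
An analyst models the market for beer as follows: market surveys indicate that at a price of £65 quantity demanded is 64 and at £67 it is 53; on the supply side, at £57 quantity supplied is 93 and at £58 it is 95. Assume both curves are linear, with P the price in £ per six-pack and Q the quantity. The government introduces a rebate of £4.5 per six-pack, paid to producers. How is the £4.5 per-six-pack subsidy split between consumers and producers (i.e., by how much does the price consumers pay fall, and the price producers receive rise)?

Consumers gain £1.2 per six-pack; producers gain £3.3 per six-pack.

Demand slope: (53 − 64)/(67 − 65) = -5.5, so Qd = 421.5 − 5.5P.
Supply slope: (95 − 93)/(58 − 57) = 2, so Qs = 2P − 21.
Without the subsidy, 421.5 − 5.5P = 2P − 21 gives 7.5P = 442.5, so P* = £59 and Q* = 97.
With a per-unit subsidy paid to producers, each receives P + 4.5 per unit sold, so supply becomes Qs = 2(P + 4.5) − 21.
Solving gives Q = 103.6 with consumers paying £57.8 and producers receiving £62.3 (the £4.5 wedge).
Gain to consumers: £1.2; to producers: £3.3. (They sum to £4.5.)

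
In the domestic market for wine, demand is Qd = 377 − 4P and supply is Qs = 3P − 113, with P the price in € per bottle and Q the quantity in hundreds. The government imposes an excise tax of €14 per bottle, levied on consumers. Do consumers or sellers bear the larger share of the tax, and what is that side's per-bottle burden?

Without the tax, 377 − 4P = 3P − 113 gives 7P = 490, so P* = €70 and Q* = 97.
With the tax collected from consumers, demand (in seller-price terms) shifts: Qd = 377 − 4(P + 14).
New equilibrium: consumers pay €76, sellers receive €62, Q = 73. (Wedge: Pb − Ps = 14.)
Per-bottle burden: consumers €6, sellers €8.
Sellers take the larger share because supply is less price-elastic here (demand slope 4 vs supply slope 3).
The less price-elastic side of the market bears the larger share of a per-unit tax.

Sellers bear the larger share: €8 per bottle.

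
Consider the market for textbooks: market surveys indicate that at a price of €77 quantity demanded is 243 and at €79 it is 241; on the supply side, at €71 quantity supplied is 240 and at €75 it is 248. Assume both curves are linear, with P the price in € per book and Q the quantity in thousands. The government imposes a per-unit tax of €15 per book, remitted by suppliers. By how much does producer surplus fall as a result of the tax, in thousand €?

Producer surplus falls by €1205 thousand.

Demand slope: (241 − 243)/(79 − 77) = -1, so Qd = 320 − P.
Supply slope: (248 − 240)/(75 − 71) = 2, so Qs = 2P + 98.
Without the tax, 320 − P = 2P + 98 gives 3P = 222, so P* = €74 and Q* = 246.
With the tax collected from suppliers, supply shifts: Qs = 2(P − 15) + 98.
Solving gives Q = 236 with buyers paying €84 and suppliers receiving €69 (the €15 wedge).
ΔPS is the trapezoid between Q = 236 and Q = 246 of height €5: ½ · (246 + 236) · 5 = €1205.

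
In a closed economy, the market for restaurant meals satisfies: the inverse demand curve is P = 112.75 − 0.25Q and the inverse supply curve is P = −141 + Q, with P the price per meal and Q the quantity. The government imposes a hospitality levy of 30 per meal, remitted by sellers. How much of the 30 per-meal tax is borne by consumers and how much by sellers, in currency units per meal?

Consumers bear 6 per meal; sellers bear 24 per meal.

Rewrite in direct form: Qd = 451 − 4P and Qs = P + 141.
Without the tax, 451 − 4P = P + 141 gives 5P = 310, so P* = 62 and Q* = 203.
With the tax collected from sellers, supply shifts: Qs = (P − 30) + 141.
Solving gives Q = 179 with consumers paying 68 and sellers receiving 38 (the 30 wedge).
Burden on consumers: 6; on sellers: 24. (They sum to 30.)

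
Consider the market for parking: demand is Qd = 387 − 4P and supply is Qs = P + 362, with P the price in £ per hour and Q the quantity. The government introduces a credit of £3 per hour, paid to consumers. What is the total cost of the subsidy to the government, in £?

Without the subsidy, 387 − 4P = P + 362 gives 5P = 25, so P* = £5 and Q* = 367.
With a per-unit subsidy paid to consumers, each effectively pays P − 3, so demand becomes Qd = 387 − 4(P − 3).
New equilibrium: consumers pay £4.4, producers receive £7.4, Q = 369.4. (Wedge: Pb − Ps = −3.)
Outlay = t · Q = 3 · 369.4 = £1108.2.

Government outlay = £1108.2.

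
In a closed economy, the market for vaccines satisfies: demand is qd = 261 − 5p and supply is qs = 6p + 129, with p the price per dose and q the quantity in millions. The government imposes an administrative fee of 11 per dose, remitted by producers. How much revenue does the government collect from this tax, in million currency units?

Tax revenue = 1881 million.

Before the tax: set 261 − 5p = 6p + 129 → p* = 12, q* = 201.
With the tax collected from producers, supply shifts: qs = 6(p − 11) + 129.
Solving gives q = 171 with buyers paying 18 and producers receiving 7 (the 11 wedge).
Revenue = t · Q = 11 · 171 = 1881.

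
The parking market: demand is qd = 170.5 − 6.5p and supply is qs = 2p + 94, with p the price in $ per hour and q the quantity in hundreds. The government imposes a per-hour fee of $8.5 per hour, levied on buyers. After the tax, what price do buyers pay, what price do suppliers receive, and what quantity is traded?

Buyers pay $11; suppliers receive $2.5; quantity = 99.

Without the tax, 170.5 − 6.5p = 2p + 94 gives 8.5p = 76.5, so p* = $9 and q* = 112.
With the tax collected from buyers, demand (in seller-price terms) shifts: qd = 170.5 − 6.5(p + 8.5).
New equilibrium: buyers pay $11, suppliers receive $2.5, q = 99. (Wedge: pb − ps = 8.5.)
The less price-elastic side of the market bears the larger share of a per-unit tax.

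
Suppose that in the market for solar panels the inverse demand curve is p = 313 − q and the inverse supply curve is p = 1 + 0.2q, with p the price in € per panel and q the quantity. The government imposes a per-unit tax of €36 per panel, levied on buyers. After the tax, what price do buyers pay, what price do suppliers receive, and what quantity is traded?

Inverting to q(p) form: qd = 313 − p; qs = 5p − 5.
Before the tax: set 313 − p = 5p − 5 → p* = €53, q* = 260.
With the tax collected from buyers, demand (in seller-price terms) shifts: qd = 313 − (p + 36).
New equilibrium: buyers pay €83, suppliers receive €47, q = 230. (Wedge: pb − ps = 36.)
The less price-elastic side of the market bears the larger share of a per-unit tax.

Buyers pay €83; suppliers receive €47; quantity = 230.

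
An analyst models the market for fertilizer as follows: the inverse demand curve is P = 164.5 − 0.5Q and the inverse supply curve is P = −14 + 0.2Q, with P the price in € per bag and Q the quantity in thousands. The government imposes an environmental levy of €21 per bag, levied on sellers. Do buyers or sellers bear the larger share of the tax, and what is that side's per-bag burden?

Rewrite in direct form: Qd = 329 − 2P and Qs = 5P + 70.
Before the tax: set 329 − 2P = 5P + 70 → P* = €37, Q* = 255.
With the tax collected from sellers, supply shifts: Qs = 5(P − 21) + 70.
New equilibrium: buyers pay €52, sellers receive €31, Q = 225. (Wedge: Pb − Ps = 21.)
Per-bag burden: buyers €15, sellers €6.
Buyers take the larger share because demand is less price-elastic here (demand slope 2 vs supply slope 5).
The less price-elastic side of the market bears the larger share of a per-unit tax.

Buyers bear the larger share: €15 per bag.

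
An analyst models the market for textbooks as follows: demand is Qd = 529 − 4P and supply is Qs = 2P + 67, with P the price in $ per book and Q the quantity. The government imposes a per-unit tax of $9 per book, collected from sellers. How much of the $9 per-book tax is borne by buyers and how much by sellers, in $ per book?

Without the tax, 529 − 4P = 2P + 67 gives 6P = 462, so P* = $77 and Q* = 221.
With the tax collected from sellers, supply shifts: Qs = 2(P − 9) + 67.
Solving gives Q = 209 with buyers paying $80 and sellers receiving $71 (the $9 wedge).
Burden on buyers: $3; on sellers: $6. (They sum to $9.)
The less price-elastic side of the market bears the larger share of a per-unit tax.

Buyers bear $3 per book; sellers bear $6 per book.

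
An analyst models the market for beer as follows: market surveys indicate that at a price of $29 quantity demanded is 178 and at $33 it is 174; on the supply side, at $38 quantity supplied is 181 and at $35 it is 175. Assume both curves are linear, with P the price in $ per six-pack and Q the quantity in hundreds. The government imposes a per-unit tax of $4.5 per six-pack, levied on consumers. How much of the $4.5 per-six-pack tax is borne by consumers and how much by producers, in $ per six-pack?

Demand slope: (174 − 178)/(33 − 29) = -1, so Qd = 207 − P.
Supply slope: (175 − 181)/(35 − 38) = 2, so Qs = 2P + 105.
Before the tax: set 207 − P = 2P + 105 → P* = $34, Q* = 173.
With the tax collected from consumers, demand (in seller-price terms) shifts: Qd = 207 − (P + 4.5).
New equilibrium: consumers pay $37, producers receive $32.5, Q = 170. (Wedge: Pb − Ps = 4.5.)
Burden on consumers: $3; on producers: $1.5. (They sum to $4.5.)
The less price-elastic side of the market bears the larger share of a per-unit tax.

Consumers bear $3 per six-pack; producers bear $1.5 per six-pack.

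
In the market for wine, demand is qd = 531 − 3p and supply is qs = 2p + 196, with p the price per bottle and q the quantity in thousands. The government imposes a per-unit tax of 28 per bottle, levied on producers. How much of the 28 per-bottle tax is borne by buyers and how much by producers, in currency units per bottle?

Before the tax: set 531 − 3p = 2p + 196 → p* = 67, q* = 330.
With the tax collected from producers, supply shifts: qs = 2(p − 28) + 196.
New equilibrium: buyers pay 78.2, producers receive 50.2, q = 296.4. (Wedge: pb − ps = 28.)
Burden on buyers: 11.2; on producers: 16.8. (They sum to 28.)
The less price-elastic side of the market bears the larger share of a per-unit tax.

Buyers bear 11.2 per bottle; producers bear 16.8 per bottle.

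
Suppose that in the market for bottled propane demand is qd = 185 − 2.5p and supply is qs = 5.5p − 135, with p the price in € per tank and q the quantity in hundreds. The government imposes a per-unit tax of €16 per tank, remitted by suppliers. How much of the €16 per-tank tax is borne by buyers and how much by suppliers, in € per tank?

Without the tax, 185 − 2.5p = 5.5p − 135 gives 8p = 320, so p* = €40 and q* = 85.
With the tax collected from suppliers, supply shifts: qs = 5.5(p − 16) − 135.
Solving gives q = 57.5 with buyers paying €51 and suppliers receiving €35 (the €16 wedge).
Burden on buyers: €11; on suppliers: €5. (They sum to €16.)
The less price-elastic side of the market bears the larger share of a per-unit tax.

Buyers bear €11 per tank; suppliers bear €5 per tank.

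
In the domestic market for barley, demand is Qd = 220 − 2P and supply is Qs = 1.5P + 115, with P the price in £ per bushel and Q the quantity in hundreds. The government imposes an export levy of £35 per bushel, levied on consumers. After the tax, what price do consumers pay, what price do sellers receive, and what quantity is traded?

Consumers pay £45; sellers receive £10; quantity = 130.

Without the tax, 220 − 2P = 1.5P + 115 gives 3.5P = 105, so P* = £30 and Q* = 160.
With the tax collected from consumers, demand (in seller-price terms) shifts: Qd = 220 − 2(P + 35).
New equilibrium: consumers pay £45, sellers receive £10, Q = 130. (Wedge: Pb − Ps = 35.)
The less price-elastic side of the market bears the larger share of a per-unit tax.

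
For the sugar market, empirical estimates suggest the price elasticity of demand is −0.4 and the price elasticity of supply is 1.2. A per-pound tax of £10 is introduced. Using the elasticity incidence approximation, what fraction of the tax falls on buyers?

Buyers' share ≈ 0.75.

Incidence ratio: buyers' share ≈ εs / (εs + |εd|) = 1.2 / (1.2 + 0.4) = 0.75.
Supply is the more elastic side, so buyers bear the larger share.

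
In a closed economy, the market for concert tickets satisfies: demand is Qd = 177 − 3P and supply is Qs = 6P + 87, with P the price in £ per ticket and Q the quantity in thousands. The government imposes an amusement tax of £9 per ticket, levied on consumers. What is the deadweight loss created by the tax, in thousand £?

Deadweight loss = £81 thousand.

Without the tax, 177 − 3P = 6P + 87 gives 9P = 90, so P* = £10 and Q* = 147.
With the tax collected from consumers, demand (in seller-price terms) shifts: Qd = 177 − 3(P + 9).
New equilibrium: consumers pay £16, sellers receive £7, Q = 129. (Wedge: Pb − Ps = 9.)
Quantity falls by |ΔQ| = |147 − 129| = 18.
DWL = ½ · t · |ΔQ| = ½ · 9 · 18 = £81.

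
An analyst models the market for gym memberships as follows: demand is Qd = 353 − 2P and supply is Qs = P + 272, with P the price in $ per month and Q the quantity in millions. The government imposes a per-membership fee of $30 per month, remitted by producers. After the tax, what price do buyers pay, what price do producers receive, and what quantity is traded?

Before the tax: set 353 − 2P = P + 272 → P* = $27, Q* = 299.
With the tax collected from producers, supply shifts: Qs = (P − 30) + 272.
Solving gives Q = 279 with buyers paying $37 and producers receiving $7 (the $30 wedge).
The less price-elastic side of the market bears the larger share of a per-unit tax.

Buyers pay $37; producers receive $7; quantity = 279.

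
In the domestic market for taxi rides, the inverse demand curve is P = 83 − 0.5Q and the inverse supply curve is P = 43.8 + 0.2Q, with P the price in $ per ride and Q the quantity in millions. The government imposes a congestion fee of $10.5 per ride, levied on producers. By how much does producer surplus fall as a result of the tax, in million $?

Producer surplus falls by $145.5 million.

Inverting to Q(P) form: Qd = 166 − 2P; Qs = 5P − 219.
Before the tax: set 166 − 2P = 5P − 219 → P* = $55, Q* = 56.
With the tax collected from producers, supply shifts: Qs = 5(P − 10.5) − 219.
New equilibrium: buyers pay $62.5, producers receive $52, Q = 41. (Wedge: Pb − Ps = 10.5.)
ΔPS is the trapezoid between Q = 41 and Q = 56 of height $3: ½ · (56 + 41) · 3 = $145.5.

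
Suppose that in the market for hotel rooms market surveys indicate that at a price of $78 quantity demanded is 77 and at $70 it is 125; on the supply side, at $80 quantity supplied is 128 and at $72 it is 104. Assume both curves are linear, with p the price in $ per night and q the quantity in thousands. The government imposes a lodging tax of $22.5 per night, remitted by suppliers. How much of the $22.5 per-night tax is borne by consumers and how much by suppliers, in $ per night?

Demand slope: (125 − 77)/(70 − 78) = -6, so qd = 545 − 6p.
Supply slope: (104 − 128)/(72 − 80) = 3, so qs = 3p − 112.
Without the tax, 545 − 6p = 3p − 112 gives 9p = 657, so p* = $73 and q* = 107.
With the tax collected from suppliers, supply shifts: qs = 3(p − 22.5) − 112.
New equilibrium: consumers pay $80.5, suppliers receive $58, q = 62. (Wedge: pb − ps = 22.5.)
Burden on consumers: $7.5; on suppliers: $15. (They sum to $22.5.)
The less price-elastic side of the market bears the larger share of a per-unit tax.

Consumers bear $7.5 per night; suppliers bear $15 per night.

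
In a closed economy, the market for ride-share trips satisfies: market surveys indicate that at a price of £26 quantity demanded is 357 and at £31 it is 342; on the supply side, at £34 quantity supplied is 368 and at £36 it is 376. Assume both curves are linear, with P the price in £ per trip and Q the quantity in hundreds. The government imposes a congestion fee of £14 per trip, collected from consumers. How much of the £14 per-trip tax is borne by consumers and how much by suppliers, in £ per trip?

Demand slope: (342 − 357)/(31 − 26) = -3, so Qd = 435 − 3P.
Supply slope: (376 − 368)/(36 − 34) = 4, so Qs = 4P + 232.
Before the tax: set 435 − 3P = 4P + 232 → P* = £29, Q* = 348.
With the tax collected from consumers, demand (in seller-price terms) shifts: Qd = 435 − 3(P + 14).
New equilibrium: consumers pay £37, suppliers receive £23, Q = 324. (Wedge: Pb − Ps = 14.)
Burden on consumers: £8; on suppliers: £6. (They sum to £14.)

Consumers bear £8 per trip; suppliers bear £6 per trip.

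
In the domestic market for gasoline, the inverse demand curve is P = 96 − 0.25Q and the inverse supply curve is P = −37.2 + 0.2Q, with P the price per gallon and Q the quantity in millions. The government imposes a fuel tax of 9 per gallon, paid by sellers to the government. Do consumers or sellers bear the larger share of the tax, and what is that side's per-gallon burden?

Rewrite in direct form: Qd = 384 − 4P and Qs = 5P + 186.
Without the tax, 384 − 4P = 5P + 186 gives 9P = 198, so P* = 22 and Q* = 296.
With the tax collected from sellers, supply shifts: Qs = 5(P − 9) + 186.
New equilibrium: consumers pay 27, sellers receive 18, Q = 276. (Wedge: Pb − Ps = 9.)
Per-gallon burden: consumers 5, sellers 4.
Consumers take the larger share because demand is less price-elastic here (demand slope 4 vs supply slope 5).
The less price-elastic side of the market bears the larger share of a per-unit tax.

Consumers bear the larger share: 5 per gallon.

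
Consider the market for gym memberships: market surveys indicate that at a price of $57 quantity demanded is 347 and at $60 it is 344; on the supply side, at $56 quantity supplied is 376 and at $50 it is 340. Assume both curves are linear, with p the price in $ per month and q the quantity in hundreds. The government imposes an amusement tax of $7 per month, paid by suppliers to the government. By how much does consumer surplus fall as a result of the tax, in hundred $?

Demand slope: (344 − 347)/(60 − 57) = -1, so qd = 404 − p.
Supply slope: (340 − 376)/(50 − 56) = 6, so qs = 6p + 40.
Before the tax: set 404 − p = 6p + 40 → p* = $52, q* = 352.
With the tax collected from suppliers, supply shifts: qs = 6(p − 7) + 40.
Solving gives q = 346 with consumers paying $58 and suppliers receiving $51 (the $7 wedge).
ΔCS is the trapezoid between Q = 346 and Q = 352 of height $6: ½ · (352 + 346) · 6 = $2094.

Consumer surplus falls by $2094 hundred.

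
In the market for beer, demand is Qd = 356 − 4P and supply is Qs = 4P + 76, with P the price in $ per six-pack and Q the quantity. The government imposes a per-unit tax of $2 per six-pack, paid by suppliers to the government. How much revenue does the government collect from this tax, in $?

Before the tax: set 356 − 4P = 4P + 76 → P* = $35, Q* = 216.
With the tax collected from suppliers, supply shifts: Qs = 4(P − 2) + 76.
Solving gives Q = 212 with consumers paying $36 and suppliers receiving $34 (the $2 wedge).
Revenue = t · Q = 2 · 212 = $424.

Tax revenue = $424.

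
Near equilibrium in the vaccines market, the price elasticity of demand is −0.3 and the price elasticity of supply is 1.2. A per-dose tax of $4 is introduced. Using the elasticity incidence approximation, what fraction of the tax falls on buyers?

Buyers' share ≈ 0.8.

Incidence ratio: buyers' share ≈ εs / (εs + |εd|) = 1.2 / (1.2 + 0.3) = 0.8.
Supply is the more elastic side, so buyers bear the larger share.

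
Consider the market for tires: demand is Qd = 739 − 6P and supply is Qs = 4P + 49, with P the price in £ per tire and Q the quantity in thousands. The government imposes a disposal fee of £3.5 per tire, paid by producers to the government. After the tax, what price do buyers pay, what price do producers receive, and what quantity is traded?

Buyers pay £70.4; producers receive £66.9; quantity = 316.6.

Before the tax: set 739 − 6P = 4P + 49 → P* = £69, Q* = 325.
With the tax collected from producers, supply shifts: Qs = 4(P − 3.5) + 49.
New equilibrium: buyers pay £70.4, producers receive £66.9, Q = 316.6. (Wedge: Pb − Ps = 3.5.)
The less price-elastic side of the market bears the larger share of a per-unit tax.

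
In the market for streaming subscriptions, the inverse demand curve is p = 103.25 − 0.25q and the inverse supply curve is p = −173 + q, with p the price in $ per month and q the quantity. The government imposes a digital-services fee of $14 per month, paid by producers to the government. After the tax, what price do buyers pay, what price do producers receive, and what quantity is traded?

Buyers pay $50.8; producers receive $36.8; quantity = 209.8.

Rewrite in direct form: qd = 413 − 4p and qs = p + 173.
Without the tax, 413 − 4p = p + 173 gives 5p = 240, so p* = $48 and q* = 221.
With the tax collected from producers, supply shifts: qs = (p − 14) + 173.
New equilibrium: buyers pay $50.8, producers receive $36.8, q = 209.8. (Wedge: pb − ps = 14.)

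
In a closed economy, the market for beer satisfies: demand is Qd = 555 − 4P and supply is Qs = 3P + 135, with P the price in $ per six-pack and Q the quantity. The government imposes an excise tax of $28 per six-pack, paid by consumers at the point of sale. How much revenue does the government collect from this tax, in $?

Tax revenue = $7476.

Before the tax: set 555 − 4P = 3P + 135 → P* = $60, Q* = 315.
With the tax collected from consumers, demand (in seller-price terms) shifts: Qd = 555 − 4(P + 28).
New equilibrium: consumers pay $72, suppliers receive $44, Q = 267. (Wedge: Pb − Ps = 28.)
Revenue = t · Q = 28 · 267 = $7476.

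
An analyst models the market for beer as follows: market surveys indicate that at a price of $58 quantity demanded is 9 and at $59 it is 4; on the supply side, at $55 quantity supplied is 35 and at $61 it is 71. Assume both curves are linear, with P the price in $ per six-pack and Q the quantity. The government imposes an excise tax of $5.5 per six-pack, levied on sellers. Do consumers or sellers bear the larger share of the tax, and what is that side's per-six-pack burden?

Demand slope: (4 − 9)/(59 − 58) = -5, so Qd = 299 − 5P.
Supply slope: (71 − 35)/(61 − 55) = 6, so Qs = 6P − 295.
Before the tax: set 299 − 5P = 6P − 295 → P* = $54, Q* = 29.
With the tax collected from sellers, supply shifts: Qs = 6(P − 5.5) − 295.
Solving gives Q = 14 with consumers paying $57 and sellers receiving $51.5 (the $5.5 wedge).
Per-six-pack burden: consumers $3, sellers $2.5.
Consumers take the larger share because demand is less price-elastic here (demand slope 5 vs supply slope 6).
The less price-elastic side of the market bears the larger share of a per-unit tax.

Consumers bear the larger share: $3 per six-pack.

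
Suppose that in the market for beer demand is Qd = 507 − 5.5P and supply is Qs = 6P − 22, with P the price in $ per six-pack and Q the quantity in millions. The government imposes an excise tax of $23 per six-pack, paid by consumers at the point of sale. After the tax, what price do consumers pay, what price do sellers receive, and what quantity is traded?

Consumers pay $58; sellers receive $35; quantity = 188.

Before the tax: set 507 − 5.5P = 6P − 22 → P* = $46, Q* = 254.
With the tax collected from consumers, demand (in seller-price terms) shifts: Qd = 507 − 5.5(P + 23).
New equilibrium: consumers pay $58, sellers receive $35, Q = 188. (Wedge: Pb − Ps = 23.)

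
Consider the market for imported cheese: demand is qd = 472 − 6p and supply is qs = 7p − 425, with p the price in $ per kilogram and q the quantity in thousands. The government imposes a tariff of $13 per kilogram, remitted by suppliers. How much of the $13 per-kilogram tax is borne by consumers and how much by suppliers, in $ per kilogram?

Consumers bear $7 per kilogram; suppliers bear $6 per kilogram.

Before the tax: set 472 − 6p = 7p − 425 → p* = $69, q* = 58.
With the tax collected from suppliers, supply shifts: qs = 7(p − 13) − 425.
Solving gives q = 16 with consumers paying $76 and suppliers receiving $63 (the $13 wedge).
Burden on consumers: $7; on suppliers: $6. (They sum to $13.)
The less price-elastic side of the market bears the larger share of a per-unit tax.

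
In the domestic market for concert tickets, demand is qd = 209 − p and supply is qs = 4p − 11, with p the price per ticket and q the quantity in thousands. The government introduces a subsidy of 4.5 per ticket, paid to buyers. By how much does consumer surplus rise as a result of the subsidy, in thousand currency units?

Consumer surplus rises by 600.48 thousand.

Before the subsidy: set 209 − p = 4p − 11 → p* = 44, q* = 165.
With a per-unit subsidy paid to buyers, each effectively pays p − 4.5, so demand becomes qd = 209 − (p − 4.5).
New equilibrium: buyers pay 40.4, sellers receive 44.9, q = 168.6. (Wedge: pb − ps = −4.5.)
ΔCS is the trapezoid between Q = 168.6 and Q = 165 of height 3.6: ½ · (165 + 168.6) · 3.6 = 600.48.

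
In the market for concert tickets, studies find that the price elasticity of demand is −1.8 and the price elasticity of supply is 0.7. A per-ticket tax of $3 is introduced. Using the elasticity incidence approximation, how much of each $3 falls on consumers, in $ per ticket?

Consumers bear ≈ $0.84 per ticket.

Incidence ratio: consumers' share ≈ εs / (εs + |εd|) = 0.7 / (0.7 + 1.8) = 0.28.
So consumers bear ≈ 0.28 × $3 = $0.84; suppliers bear $2.16.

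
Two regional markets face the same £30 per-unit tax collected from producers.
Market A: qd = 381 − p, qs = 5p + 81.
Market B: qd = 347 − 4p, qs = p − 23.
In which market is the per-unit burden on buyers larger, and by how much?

Market A, by £19.

Market A: pre-tax p* = £50, q* = 331; post-tax q = 306; per-unit burden on buyers = £25.
Market B: pre-tax p* = £74, q* = 51; post-tax q = 27; per-unit burden on buyers = £6.
Difference: £25 vs £6 → market A is larger by £19.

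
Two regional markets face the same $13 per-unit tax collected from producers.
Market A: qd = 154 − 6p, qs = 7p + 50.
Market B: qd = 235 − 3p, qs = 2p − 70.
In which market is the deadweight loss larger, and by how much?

Market A: pre-tax p* = $8, q* = 106; post-tax q = 64; deadweight loss = $273.
Market B: pre-tax p* = $61, q* = 52; post-tax q = 36.4; deadweight loss = $101.4.
Difference: $273 vs $101.4 → market A is larger by $171.6.

Market A, by $171.6.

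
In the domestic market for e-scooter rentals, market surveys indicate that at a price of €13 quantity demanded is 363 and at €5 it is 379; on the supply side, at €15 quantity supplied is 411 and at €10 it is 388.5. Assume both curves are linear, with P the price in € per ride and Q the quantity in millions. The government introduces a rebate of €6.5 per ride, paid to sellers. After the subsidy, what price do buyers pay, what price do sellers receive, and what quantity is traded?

Buyers pay €2.5; sellers receive €9; quantity = 384.

Demand slope: (379 − 363)/(5 − 13) = -2, so Qd = 389 − 2P.
Supply slope: (388.5 − 411)/(10 − 15) = 4.5, so Qs = 4.5P + 343.5.
Without the subsidy, 389 − 2P = 4.5P + 343.5 gives 6.5P = 45.5, so P* = €7 and Q* = 375.
With a per-unit subsidy paid to sellers, each receives P + 6.5 per unit sold, so supply becomes Qs = 4.5(P + 6.5) + 343.5.
New equilibrium: buyers pay €2.5, sellers receive €9, Q = 384. (Wedge: Pb − Ps = −6.5.)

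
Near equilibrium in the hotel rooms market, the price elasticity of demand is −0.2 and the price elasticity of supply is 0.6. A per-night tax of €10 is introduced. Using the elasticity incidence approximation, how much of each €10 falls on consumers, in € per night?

Consumers bear ≈ €7.5 per night.

Incidence ratio: consumers' share ≈ εs / (εs + |εd|) = 0.6 / (0.6 + 0.2) = 0.75.
So consumers bear ≈ 0.75 × €10 = €7.5; sellers bear €2.5.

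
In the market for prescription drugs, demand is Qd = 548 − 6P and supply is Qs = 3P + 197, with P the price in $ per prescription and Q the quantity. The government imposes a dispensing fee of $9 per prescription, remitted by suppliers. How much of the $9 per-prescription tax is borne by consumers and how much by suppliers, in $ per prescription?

Consumers bear $3 per prescription; suppliers bear $6 per prescription.

Without the tax, 548 − 6P = 3P + 197 gives 9P = 351, so P* = $39 and Q* = 314.
With the tax collected from suppliers, supply shifts: Qs = 3(P − 9) + 197.
Solving gives Q = 296 with consumers paying $42 and suppliers receiving $33 (the $9 wedge).
Burden on consumers: $3; on suppliers: $6. (They sum to $9.)
The less price-elastic side of the market bears the larger share of a per-unit tax.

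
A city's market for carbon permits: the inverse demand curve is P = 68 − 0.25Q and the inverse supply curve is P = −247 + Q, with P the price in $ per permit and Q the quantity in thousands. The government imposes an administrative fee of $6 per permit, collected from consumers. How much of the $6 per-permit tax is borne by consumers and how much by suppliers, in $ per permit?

Consumers bear $1.2 per permit; suppliers bear $4.8 per permit.

Rewrite in direct form: Qd = 272 − 4P and Qs = P + 247.
Without the tax, 272 − 4P = P + 247 gives 5P = 25, so P* = $5 and Q* = 252.
With the tax collected from consumers, demand (in seller-price terms) shifts: Qd = 272 − 4(P + 6).
Solving gives Q = 247.2 with consumers paying $6.2 and suppliers receiving $0.2 (the $6 wedge).
Burden on consumers: $1.2; on suppliers: $4.8. (They sum to $6.)
The less price-elastic side of the market bears the larger share of a per-unit tax.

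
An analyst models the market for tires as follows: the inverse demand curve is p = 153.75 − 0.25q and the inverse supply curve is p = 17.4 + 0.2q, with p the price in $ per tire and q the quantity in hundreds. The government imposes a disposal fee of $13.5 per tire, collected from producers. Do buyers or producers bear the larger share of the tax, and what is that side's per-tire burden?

Buyers bear the larger share: $7.5 per tire.

Inverting to q(p) form: qd = 615 − 4p; qs = 5p − 87.
Without the tax, 615 − 4p = 5p − 87 gives 9p = 702, so p* = $78 and q* = 303.
With the tax collected from producers, supply shifts: qs = 5(p − 13.5) − 87.
Solving gives q = 273 with buyers paying $85.5 and producers receiving $72 (the $13.5 wedge).
Per-tire burden: buyers $7.5, producers $6.
Buyers take the larger share because demand is less price-elastic here (demand slope 4 vs supply slope 5).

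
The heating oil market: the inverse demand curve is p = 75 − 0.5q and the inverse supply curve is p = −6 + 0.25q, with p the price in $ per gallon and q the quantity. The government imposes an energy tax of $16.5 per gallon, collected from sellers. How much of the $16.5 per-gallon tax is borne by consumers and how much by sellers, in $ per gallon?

Consumers bear $11 per gallon; sellers bear $5.5 per gallon.

Rewrite in direct form: qd = 150 − 2p and qs = 4p + 24.
Without the tax, 150 − 2p = 4p + 24 gives 6p = 126, so p* = $21 and q* = 108.
With the tax collected from sellers, supply shifts: qs = 4(p − 16.5) + 24.
Solving gives q = 86 with consumers paying $32 and sellers receiving $15.5 (the $16.5 wedge).
Burden on consumers: $11; on sellers: $5.5. (They sum to $16.5.)
The less price-elastic side of the market bears the larger share of a per-unit tax.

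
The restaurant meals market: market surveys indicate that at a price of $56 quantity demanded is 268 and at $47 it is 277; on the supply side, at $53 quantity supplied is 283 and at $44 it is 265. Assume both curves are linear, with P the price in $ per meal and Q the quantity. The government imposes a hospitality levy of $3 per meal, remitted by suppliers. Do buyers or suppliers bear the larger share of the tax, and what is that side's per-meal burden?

Buyers bear the larger share: $2 per meal.

Demand slope: (277 − 268)/(47 − 56) = -1, so Qd = 324 − P.
Supply slope: (265 − 283)/(44 − 53) = 2, so Qs = 2P + 177.
Before the tax: set 324 − P = 2P + 177 → P* = $49, Q* = 275.
With the tax collected from suppliers, supply shifts: Qs = 2(P − 3) + 177.
New equilibrium: buyers pay $51, suppliers receive $48, Q = 273. (Wedge: Pb − Ps = 3.)
Per-meal burden: buyers $2, suppliers $1.
Buyers take the larger share because demand is less price-elastic here (demand slope 1 vs supply slope 2).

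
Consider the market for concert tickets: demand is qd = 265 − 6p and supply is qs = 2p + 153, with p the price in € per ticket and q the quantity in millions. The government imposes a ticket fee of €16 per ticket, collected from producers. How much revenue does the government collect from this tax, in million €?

Without the tax, 265 − 6p = 2p + 153 gives 8p = 112, so p* = €14 and q* = 181.
With the tax collected from producers, supply shifts: qs = 2(p − 16) + 153.
New equilibrium: buyers pay €18, producers receive €2, q = 157. (Wedge: pb − ps = 16.)
Revenue = t · Q = 16 · 157 = €2512.

Tax revenue = €2512 million.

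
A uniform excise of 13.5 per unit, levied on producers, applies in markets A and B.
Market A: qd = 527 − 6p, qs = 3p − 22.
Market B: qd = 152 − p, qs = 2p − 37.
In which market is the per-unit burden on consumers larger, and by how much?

Market A: pre-tax p* = 61, q* = 161; post-tax q = 134; per-unit burden on consumers = 4.5.
Market B: pre-tax p* = 63, q* = 89; post-tax q = 80; per-unit burden on consumers = 9.
Difference: 4.5 vs 9 → market B is larger by 4.5.

Market B, by 4.5.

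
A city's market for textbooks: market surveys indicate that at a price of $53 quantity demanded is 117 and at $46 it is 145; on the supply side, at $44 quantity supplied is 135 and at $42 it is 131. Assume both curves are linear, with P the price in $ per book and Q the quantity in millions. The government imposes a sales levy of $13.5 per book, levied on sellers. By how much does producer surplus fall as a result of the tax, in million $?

Producer surplus falls by $1188 million.

Demand slope: (145 − 117)/(46 − 53) = -4, so Qd = 329 − 4P.
Supply slope: (131 − 135)/(42 − 44) = 2, so Qs = 2P + 47.
Without the tax, 329 − 4P = 2P + 47 gives 6P = 282, so P* = $47 and Q* = 141.
With the tax collected from sellers, supply shifts: Qs = 2(P − 13.5) + 47.
New equilibrium: buyers pay $51.5, sellers receive $38, Q = 123. (Wedge: Pb − Ps = 13.5.)
ΔPS is the trapezoid between Q = 123 and Q = 141 of height $9: ½ · (141 + 123) · 9 = $1188.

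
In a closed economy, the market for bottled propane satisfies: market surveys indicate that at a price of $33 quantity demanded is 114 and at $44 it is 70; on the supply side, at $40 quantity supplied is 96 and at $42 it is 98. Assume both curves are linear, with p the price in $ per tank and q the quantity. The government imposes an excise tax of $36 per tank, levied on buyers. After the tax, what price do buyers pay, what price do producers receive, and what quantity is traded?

Demand slope: (70 − 114)/(44 − 33) = -4, so qd = 246 − 4p.
Supply slope: (98 − 96)/(42 − 40) = 1, so qs = p + 56.
Before the tax: set 246 − 4p = p + 56 → p* = $38, q* = 94.
With the tax collected from buyers, demand (in seller-price terms) shifts: qd = 246 − 4(p + 36).
Solving gives q = 65.2 with buyers paying $45.2 and producers receiving $9.2 (the $36 wedge).

Buyers pay $45.2; producers receive $9.2; quantity = 65.2.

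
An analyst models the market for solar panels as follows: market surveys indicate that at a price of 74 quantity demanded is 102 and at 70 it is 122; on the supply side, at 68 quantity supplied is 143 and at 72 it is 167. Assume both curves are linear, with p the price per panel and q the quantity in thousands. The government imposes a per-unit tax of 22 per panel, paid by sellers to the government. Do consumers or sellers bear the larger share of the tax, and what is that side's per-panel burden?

Demand slope: (122 − 102)/(70 − 74) = -5, so qd = 472 − 5p.
Supply slope: (167 − 143)/(72 − 68) = 6, so qs = 6p − 265.
Before the tax: set 472 − 5p = 6p − 265 → p* = 67, q* = 137.
With the tax collected from sellers, supply shifts: qs = 6(p − 22) − 265.
Solving gives q = 77 with consumers paying 79 and sellers receiving 57 (the 22 wedge).
Per-panel burden: consumers 12, sellers 10.
Consumers take the larger share because demand is less price-elastic here (demand slope 5 vs supply slope 6).

Consumers bear the larger share: 12 per panel.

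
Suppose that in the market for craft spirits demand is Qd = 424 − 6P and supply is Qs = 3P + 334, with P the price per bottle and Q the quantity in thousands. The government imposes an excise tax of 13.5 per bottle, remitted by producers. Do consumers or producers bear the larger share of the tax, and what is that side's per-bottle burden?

Before the tax: set 424 − 6P = 3P + 334 → P* = 10, Q* = 364.
With the tax collected from producers, supply shifts: Qs = 3(P − 13.5) + 334.
Solving gives Q = 337 with consumers paying 14.5 and producers receiving 1 (the 13.5 wedge).
Per-bottle burden: consumers 4.5, producers 9.
Producers take the larger share because supply is less price-elastic here (demand slope 6 vs supply slope 3).

Producers bear the larger share: 9 per bottle.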